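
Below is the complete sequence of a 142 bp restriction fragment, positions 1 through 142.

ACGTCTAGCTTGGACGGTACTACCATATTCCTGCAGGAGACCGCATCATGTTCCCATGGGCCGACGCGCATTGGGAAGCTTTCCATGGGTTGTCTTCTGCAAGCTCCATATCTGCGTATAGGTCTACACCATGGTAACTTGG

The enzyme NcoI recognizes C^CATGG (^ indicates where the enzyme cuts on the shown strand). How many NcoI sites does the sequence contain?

CCATGG occurs starting at positions 54, 83, 129.
NcoI cuts at 3 sites.

3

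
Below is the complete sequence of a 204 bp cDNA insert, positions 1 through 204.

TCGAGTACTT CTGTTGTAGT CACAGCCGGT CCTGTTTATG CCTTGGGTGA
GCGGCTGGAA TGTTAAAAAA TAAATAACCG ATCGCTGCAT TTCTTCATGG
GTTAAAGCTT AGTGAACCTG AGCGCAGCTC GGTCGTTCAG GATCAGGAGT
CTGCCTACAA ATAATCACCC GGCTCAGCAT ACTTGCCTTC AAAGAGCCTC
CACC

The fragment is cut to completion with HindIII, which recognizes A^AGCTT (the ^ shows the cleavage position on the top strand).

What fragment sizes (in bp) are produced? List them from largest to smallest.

105, 99 bp

The HindIII site (AAGCTT) starts at position 105.
HindIII cuts after the first base of each site, so after position 105.
Linear molecule, 1 cut → 2 fragments:
  1–105 → 105 bp
  106–204 → 99 bp
Sorted largest to smallest: 105, 99 bp.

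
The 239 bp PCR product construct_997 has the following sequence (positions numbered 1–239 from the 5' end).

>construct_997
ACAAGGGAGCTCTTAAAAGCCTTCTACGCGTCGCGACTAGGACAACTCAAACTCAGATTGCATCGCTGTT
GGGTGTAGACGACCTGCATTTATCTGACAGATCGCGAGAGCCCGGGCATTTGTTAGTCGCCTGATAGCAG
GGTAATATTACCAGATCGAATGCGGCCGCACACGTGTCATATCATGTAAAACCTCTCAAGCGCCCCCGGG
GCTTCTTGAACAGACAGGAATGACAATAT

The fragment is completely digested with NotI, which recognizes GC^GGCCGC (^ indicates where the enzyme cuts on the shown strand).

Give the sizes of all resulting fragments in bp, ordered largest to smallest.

The NotI site (GCGGCCGC) starts at position 162.
NotI cuts after base 2 of each site, so after position 163.
Linear molecule, 1 cut → 2 fragments:
  1–163 → 163 bp
  164–239 → 76 bp
Sorted largest to smallest: 163, 76 bp.

163, 76 bp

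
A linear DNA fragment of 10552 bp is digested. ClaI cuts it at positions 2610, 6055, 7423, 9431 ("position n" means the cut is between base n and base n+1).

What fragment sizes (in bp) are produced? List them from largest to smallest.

3445, 2610, 2008, 1368, 1121 bp

Linear molecule, 4 cuts → 5 fragments:
  2610 − 0 = 2610 bp
  6055 − 2610 = 3445 bp
  7423 − 6055 = 1368 bp
  9431 − 7423 = 2008 bp
  10552 − 9431 = 1121 bp
Sorted largest to smallest: 3445, 2610, 2008, 1368, 1121 bp.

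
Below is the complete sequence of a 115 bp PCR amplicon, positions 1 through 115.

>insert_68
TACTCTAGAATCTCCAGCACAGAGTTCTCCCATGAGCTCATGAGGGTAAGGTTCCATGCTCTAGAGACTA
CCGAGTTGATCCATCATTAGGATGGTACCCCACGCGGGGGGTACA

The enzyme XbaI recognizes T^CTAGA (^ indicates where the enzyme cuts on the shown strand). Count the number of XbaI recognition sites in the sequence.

2

TCTAGA occurs starting at positions 4, 60.
XbaI cuts at 2 sites.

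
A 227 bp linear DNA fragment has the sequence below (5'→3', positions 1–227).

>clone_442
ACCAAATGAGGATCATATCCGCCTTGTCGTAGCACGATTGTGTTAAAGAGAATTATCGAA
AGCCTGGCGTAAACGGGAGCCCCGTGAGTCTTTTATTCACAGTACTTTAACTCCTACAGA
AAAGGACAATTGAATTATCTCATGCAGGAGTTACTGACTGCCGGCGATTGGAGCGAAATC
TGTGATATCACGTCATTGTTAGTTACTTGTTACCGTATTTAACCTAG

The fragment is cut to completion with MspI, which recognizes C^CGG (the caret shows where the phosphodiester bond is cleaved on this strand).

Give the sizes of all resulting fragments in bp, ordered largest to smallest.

The MspI site (CCGG) starts at position 161.
MspI cuts after the first base of each site, so after position 161.
Linear molecule, 1 cut → 2 fragments:
  1–161 → 161 bp
  162–227 → 66 bp
Sorted largest to smallest: 161, 66 bp.

161, 66 bp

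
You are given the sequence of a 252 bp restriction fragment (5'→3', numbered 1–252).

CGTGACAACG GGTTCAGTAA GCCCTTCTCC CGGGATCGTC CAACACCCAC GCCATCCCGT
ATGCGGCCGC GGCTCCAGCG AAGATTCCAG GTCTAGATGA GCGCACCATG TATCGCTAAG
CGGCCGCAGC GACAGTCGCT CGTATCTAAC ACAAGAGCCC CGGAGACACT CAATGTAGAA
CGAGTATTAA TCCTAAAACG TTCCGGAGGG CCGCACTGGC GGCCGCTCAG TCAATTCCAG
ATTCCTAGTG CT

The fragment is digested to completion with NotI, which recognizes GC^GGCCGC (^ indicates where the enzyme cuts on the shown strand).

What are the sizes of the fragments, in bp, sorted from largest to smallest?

NotI sites (GCGGCCGC) start at positions 63, 120, 219.
NotI cuts after base 2 of each site, so after positions 64, 121, 220.
Linear molecule, 3 cuts → 4 fragments:
  1–64 → 64 bp
  65–121 → 57 bp
  122–220 → 99 bp
  221–252 → 32 bp
Sorted largest to smallest: 99, 64, 57, 32 bp.

99, 64, 57, 32 bp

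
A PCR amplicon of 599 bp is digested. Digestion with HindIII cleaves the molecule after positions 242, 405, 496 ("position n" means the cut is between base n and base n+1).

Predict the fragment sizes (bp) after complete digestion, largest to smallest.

242, 163, 103, 91 bp

Linear molecule, 3 cuts → 4 fragments:
  242 − 0 = 242 bp
  405 − 242 = 163 bp
  496 − 405 = 91 bp
  599 − 496 = 103 bp
Sorted largest to smallest: 242, 163, 103, 91 bp.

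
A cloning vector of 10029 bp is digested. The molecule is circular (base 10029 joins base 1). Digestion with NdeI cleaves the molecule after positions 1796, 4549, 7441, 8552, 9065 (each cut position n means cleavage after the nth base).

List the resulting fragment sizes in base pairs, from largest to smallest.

Circular molecule, 5 cuts → 5 fragments:
  4549 − 1796 = 2753 bp
  7441 − 4549 = 2892 bp
  8552 − 7441 = 1111 bp
  9065 − 8552 = 513 bp
  wrap: 10029 − 9065 + 1796 = 2760 bp
Sorted largest to smallest: 2892, 2760, 2753, 1111, 513 bp.

2892, 2760, 2753, 1111, 513 bp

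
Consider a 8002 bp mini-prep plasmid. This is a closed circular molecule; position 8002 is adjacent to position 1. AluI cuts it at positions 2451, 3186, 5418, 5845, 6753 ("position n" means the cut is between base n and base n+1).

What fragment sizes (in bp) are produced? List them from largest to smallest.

Circular molecule, 5 cuts → 5 fragments:
  3186 − 2451 = 735 bp
  5418 − 3186 = 2232 bp
  5845 − 5418 = 427 bp
  6753 − 5845 = 908 bp
  wrap: 8002 − 6753 + 2451 = 3700 bp
Sorted largest to smallest: 3700, 2232, 908, 735, 427 bp.

3700, 2232, 908, 735, 427 bp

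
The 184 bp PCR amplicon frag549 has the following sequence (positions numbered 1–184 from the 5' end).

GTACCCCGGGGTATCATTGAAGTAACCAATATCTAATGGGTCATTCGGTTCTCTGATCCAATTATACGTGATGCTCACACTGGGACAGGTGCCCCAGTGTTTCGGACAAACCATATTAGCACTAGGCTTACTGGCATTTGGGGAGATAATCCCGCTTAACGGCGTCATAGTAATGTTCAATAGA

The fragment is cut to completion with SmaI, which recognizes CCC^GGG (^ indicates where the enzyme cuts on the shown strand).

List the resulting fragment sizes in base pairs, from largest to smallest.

The SmaI site (CCCGGG) starts at position 5.
SmaI cuts after base 3 of each site, so after position 7.
Linear molecule, 1 cut → 2 fragments:
  1–7 → 7 bp
  8–184 → 177 bp
Sorted largest to smallest: 177, 7 bp.

177, 7 bp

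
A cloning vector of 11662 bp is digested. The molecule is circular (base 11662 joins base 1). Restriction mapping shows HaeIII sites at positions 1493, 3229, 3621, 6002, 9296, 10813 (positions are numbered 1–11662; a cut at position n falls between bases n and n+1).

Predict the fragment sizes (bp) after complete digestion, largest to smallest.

3294, 2381, 2342, 1736, 1517, 392 bp

Circular molecule, 6 cuts → 6 fragments:
  3229 − 1493 = 1736 bp
  3621 − 3229 = 392 bp
  6002 − 3621 = 2381 bp
  9296 − 6002 = 3294 bp
  10813 − 9296 = 1517 bp
  wrap: 11662 − 10813 + 1493 = 2342 bp
Sorted largest to smallest: 3294, 2381, 2342, 1736, 1517, 392 bp.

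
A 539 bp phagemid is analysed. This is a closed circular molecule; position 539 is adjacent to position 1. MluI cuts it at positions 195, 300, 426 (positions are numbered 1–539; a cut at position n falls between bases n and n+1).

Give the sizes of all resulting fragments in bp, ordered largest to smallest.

Circular molecule, 3 cuts → 3 fragments:
  300 − 195 = 105 bp
  426 − 300 = 126 bp
  wrap: 539 − 426 + 195 = 308 bp
Sorted largest to smallest: 308, 126, 105 bp.

308, 126, 105 bp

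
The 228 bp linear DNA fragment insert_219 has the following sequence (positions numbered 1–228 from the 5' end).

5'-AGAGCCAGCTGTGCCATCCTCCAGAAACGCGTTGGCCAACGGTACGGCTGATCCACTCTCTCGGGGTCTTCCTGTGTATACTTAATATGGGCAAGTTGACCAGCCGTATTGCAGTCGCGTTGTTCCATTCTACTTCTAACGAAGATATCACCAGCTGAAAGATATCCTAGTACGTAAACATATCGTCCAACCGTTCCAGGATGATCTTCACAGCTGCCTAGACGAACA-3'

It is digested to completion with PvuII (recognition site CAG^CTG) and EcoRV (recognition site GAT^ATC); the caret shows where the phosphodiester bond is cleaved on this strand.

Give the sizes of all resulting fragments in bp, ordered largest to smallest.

PvuII sites (CAGCTG) start at positions 6, 152, 211.
PvuII cuts after base 3 of each site, so after positions 8, 154, 213.
EcoRV sites (GATATC) start at positions 144, 161.
EcoRV cuts after base 3 of each site, so after positions 146, 163.
Combined cut positions: 8, 146, 154, 163, 213.
Linear molecule, 5 cuts → 6 fragments:
  1–8 → 8 bp
  9–146 → 138 bp
  147–154 → 8 bp
  155–163 → 9 bp
  164–213 → 50 bp
  214–228 → 15 bp
Sorted largest to smallest: 138, 50, 15, 9, 8, 8 bp.

138, 50, 15, 9, 8, 8 bp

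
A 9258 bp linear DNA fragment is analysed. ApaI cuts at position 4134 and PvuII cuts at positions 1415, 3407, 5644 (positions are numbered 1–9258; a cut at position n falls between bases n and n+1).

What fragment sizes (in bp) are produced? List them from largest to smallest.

Combined cut positions (sorted): 1415, 3407, 4134, 5644.
Linear molecule, 4 cuts → 5 fragments:
  1415 − 0 = 1415 bp
  3407 − 1415 = 1992 bp
  4134 − 3407 = 727 bp
  5644 − 4134 = 1510 bp
  9258 − 5644 = 3614 bp
Sorted largest to smallest: 3614, 1992, 1510, 1415, 727 bp.

3614, 1992, 1510, 1415, 727 bp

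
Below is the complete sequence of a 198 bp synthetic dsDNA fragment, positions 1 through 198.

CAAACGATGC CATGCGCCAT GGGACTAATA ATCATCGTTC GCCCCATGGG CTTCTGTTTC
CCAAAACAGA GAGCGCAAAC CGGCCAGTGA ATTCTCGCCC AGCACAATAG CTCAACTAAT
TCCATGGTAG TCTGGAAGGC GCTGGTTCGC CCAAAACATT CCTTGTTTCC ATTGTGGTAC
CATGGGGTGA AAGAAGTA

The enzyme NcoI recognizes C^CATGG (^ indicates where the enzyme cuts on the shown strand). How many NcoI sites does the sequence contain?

4

CCATGG occurs starting at positions 17, 44, 122, 180.
NcoI cuts at 4 sites.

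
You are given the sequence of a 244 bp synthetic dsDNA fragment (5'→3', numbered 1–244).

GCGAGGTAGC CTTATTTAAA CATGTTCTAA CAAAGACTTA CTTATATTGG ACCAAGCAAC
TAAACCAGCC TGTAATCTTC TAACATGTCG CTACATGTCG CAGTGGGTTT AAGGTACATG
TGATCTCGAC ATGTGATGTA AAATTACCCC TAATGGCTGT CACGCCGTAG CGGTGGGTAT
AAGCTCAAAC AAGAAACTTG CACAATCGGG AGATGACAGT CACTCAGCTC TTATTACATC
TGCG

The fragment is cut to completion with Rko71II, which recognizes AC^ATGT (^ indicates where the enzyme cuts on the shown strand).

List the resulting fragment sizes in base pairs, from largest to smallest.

114, 63, 23, 21, 13, 10 bp

Rko71II sites (ACATGT) start at positions 20, 83, 93, 116, 129.
Rko71II cuts after base 2 of each site, so after positions 21, 84, 94, 117, 130.
Linear molecule, 5 cuts → 6 fragments:
  1–21 → 21 bp
  22–84 → 63 bp
  85–94 → 10 bp
  95–117 → 23 bp
  118–130 → 13 bp
  131–244 → 114 bp
Sorted largest to smallest: 114, 63, 23, 21, 13, 10 bp.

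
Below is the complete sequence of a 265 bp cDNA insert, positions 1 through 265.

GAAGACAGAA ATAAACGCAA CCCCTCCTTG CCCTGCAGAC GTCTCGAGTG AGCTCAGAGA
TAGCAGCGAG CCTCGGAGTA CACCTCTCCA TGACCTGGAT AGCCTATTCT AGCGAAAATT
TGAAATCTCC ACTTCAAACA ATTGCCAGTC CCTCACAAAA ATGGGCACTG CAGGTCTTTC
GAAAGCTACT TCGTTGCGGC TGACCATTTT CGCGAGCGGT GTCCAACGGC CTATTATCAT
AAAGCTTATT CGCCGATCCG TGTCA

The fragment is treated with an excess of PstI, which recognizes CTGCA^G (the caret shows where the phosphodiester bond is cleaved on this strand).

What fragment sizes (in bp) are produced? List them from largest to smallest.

135, 93, 37 bp

PstI sites (CTGCAG) start at positions 33, 168.
PstI cuts after base 5 of each site (before the last base), so after positions 37, 172.
Linear molecule, 2 cuts → 3 fragments:
  1–37 → 37 bp
  38–172 → 135 bp
  173–265 → 93 bp
Sorted largest to smallest: 135, 93, 37 bp.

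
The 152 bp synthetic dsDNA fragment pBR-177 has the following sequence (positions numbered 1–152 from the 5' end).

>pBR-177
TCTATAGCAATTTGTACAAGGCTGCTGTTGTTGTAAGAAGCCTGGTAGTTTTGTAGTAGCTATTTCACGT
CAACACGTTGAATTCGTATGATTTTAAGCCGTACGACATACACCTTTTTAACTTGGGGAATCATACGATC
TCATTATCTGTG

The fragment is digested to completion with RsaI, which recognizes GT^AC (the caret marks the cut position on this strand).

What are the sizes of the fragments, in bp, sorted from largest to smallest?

87, 50, 15 bp

RsaI sites (GTAC) start at positions 14, 101.
RsaI cuts after base 2 of each site, so after positions 15, 102.
Linear molecule, 2 cuts → 3 fragments:
  1–15 → 15 bp
  16–102 → 87 bp
  103–152 → 50 bp
Sorted largest to smallest: 87, 50, 15 bp.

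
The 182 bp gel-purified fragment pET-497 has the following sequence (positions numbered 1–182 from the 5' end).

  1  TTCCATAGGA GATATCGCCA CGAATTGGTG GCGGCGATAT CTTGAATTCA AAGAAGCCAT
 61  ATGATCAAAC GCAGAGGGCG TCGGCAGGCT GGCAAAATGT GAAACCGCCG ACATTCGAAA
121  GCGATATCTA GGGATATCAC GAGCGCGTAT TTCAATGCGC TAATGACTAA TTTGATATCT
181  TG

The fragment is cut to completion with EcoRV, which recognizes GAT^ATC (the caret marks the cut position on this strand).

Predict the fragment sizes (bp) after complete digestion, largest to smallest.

87, 41, 25, 13, 10, 6 bp

EcoRV sites (GATATC) start at positions 11, 36, 123, 133, 174.
EcoRV cuts after base 3 of each site, so after positions 13, 38, 125, 135, 176.
Linear molecule, 5 cuts → 6 fragments:
  1–13 → 13 bp
  14–38 → 25 bp
  39–125 → 87 bp
  126–135 → 10 bp
  136–176 → 41 bp
  177–182 → 6 bp
Sorted largest to smallest: 87, 41, 25, 13, 10, 6 bp.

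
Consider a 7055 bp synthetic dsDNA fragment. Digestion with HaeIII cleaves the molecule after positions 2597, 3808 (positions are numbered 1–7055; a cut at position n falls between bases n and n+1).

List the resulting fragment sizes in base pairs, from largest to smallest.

3247, 2597, 1211 bp

Linear molecule, 2 cuts → 3 fragments:
  2597 − 0 = 2597 bp
  3808 − 2597 = 1211 bp
  7055 − 3808 = 3247 bp
Sorted largest to smallest: 3247, 2597, 1211 bp.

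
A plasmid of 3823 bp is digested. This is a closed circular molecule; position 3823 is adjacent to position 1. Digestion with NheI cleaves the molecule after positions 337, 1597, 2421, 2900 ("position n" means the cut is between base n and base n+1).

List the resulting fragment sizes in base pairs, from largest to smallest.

1260, 1260, 824, 479 bp

Circular molecule, 4 cuts → 4 fragments:
  1597 − 337 = 1260 bp
  2421 − 1597 = 824 bp
  2900 − 2421 = 479 bp
  wrap: 3823 − 2900 + 337 = 1260 bp
Sorted largest to smallest: 1260, 1260, 824, 479 bp.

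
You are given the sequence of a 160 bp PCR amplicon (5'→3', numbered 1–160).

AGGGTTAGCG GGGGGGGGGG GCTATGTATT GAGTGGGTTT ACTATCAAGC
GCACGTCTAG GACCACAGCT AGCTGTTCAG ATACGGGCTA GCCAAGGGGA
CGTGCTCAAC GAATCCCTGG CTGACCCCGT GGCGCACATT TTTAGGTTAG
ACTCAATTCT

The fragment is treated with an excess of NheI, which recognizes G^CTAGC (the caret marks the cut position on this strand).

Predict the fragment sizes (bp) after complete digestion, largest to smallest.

73, 68, 19 bp

NheI sites (GCTAGC) start at positions 68, 87.
NheI cuts after the first base of each site, so after positions 68, 87.
Linear molecule, 2 cuts → 3 fragments:
  1–68 → 68 bp
  69–87 → 19 bp
  88–160 → 73 bp
Sorted largest to smallest: 73, 68, 19 bp.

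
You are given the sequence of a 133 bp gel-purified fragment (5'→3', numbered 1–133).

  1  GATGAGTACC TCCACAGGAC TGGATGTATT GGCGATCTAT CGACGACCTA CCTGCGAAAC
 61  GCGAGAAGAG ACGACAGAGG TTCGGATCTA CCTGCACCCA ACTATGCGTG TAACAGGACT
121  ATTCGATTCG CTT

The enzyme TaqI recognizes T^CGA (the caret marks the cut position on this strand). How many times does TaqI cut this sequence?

TCGA occurs starting at positions 40, 123.
TaqI cuts at 2 sites.

2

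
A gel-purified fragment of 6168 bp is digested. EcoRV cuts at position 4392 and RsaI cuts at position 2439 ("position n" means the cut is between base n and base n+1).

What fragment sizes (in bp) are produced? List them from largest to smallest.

Combined cut positions (sorted): 2439, 4392.
Linear molecule, 2 cuts → 3 fragments:
  2439 − 0 = 2439 bp
  4392 − 2439 = 1953 bp
  6168 − 4392 = 1776 bp
Sorted largest to smallest: 2439, 1953, 1776 bp.

2439, 1953, 1776 bp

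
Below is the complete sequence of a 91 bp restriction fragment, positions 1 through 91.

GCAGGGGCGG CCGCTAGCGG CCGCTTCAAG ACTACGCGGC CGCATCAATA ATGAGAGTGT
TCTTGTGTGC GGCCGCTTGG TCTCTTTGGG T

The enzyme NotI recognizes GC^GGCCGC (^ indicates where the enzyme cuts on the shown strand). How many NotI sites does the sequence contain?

4

GCGGCCGC occurs starting at positions 7, 17, 36, 69.
NotI cuts at 4 sites.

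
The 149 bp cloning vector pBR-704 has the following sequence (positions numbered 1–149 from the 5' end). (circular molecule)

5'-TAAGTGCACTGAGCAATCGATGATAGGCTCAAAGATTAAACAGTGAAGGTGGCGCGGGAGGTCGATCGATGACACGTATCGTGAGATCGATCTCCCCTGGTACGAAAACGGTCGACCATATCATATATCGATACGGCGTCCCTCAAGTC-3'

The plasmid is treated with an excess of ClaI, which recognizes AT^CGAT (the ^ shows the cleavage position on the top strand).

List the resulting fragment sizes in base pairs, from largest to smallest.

49, 41, 38, 21 bp

ClaI sites (ATCGAT) start at positions 16, 65, 86, 127.
ClaI cuts after base 2 of each site, so after positions 17, 66, 87, 128.
Circular molecule, 4 cuts → 4 fragments:
  18–66 → 49 bp
  67–87 → 21 bp
  88–128 → 41 bp
  129–149 then 1–17 → 21 + 17 = 38 bp
Sorted largest to smallest: 49, 41, 38, 21 bp.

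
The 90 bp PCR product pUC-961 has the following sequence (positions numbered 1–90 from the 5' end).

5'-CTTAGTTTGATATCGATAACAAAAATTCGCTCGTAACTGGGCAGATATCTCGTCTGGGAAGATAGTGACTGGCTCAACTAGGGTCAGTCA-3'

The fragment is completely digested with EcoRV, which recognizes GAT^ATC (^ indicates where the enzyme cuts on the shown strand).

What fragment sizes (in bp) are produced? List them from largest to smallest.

EcoRV sites (GATATC) start at positions 9, 44.
EcoRV cuts after base 3 of each site, so after positions 11, 46.
Linear molecule, 2 cuts → 3 fragments:
  1–11 → 11 bp
  12–46 → 35 bp
  47–90 → 44 bp
Sorted largest to smallest: 44, 35, 11 bp.

44, 35, 11 bp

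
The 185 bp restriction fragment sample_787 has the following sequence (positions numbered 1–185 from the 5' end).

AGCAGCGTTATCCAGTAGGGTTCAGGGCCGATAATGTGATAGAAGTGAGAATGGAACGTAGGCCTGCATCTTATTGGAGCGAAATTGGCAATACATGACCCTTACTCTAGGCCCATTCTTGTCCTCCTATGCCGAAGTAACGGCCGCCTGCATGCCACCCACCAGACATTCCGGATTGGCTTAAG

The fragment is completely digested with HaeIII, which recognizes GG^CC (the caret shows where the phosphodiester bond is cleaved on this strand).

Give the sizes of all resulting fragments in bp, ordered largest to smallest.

49, 42, 35, 32, 27 bp

HaeIII sites (GGCC) start at positions 26, 61, 110, 142.
HaeIII cuts after base 2 of each site, so after positions 27, 62, 111, 143.
Linear molecule, 4 cuts → 5 fragments:
  1–27 → 27 bp
  28–62 → 35 bp
  63–111 → 49 bp
  112–143 → 32 bp
  144–185 → 42 bp
Sorted largest to smallest: 49, 42, 35, 32, 27 bp.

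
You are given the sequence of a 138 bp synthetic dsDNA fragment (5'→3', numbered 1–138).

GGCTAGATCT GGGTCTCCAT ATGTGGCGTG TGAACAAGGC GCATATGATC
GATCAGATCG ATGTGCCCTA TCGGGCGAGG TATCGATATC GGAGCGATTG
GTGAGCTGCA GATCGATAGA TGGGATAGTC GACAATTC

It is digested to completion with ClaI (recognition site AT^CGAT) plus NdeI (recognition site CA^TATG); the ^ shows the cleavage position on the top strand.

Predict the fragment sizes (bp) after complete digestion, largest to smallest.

30, 25, 25, 24, 19, 9, 6 bp

ClaI sites (ATCGAT) start at positions 48, 57, 82, 112.
ClaI cuts after base 2 of each site, so after positions 49, 58, 83, 113.
NdeI sites (CATATG) start at positions 18, 42.
NdeI cuts after base 2 of each site, so after positions 19, 43.
Combined cut positions: 19, 43, 49, 58, 83, 113.
Linear molecule, 6 cuts → 7 fragments:
  1–19 → 19 bp
  20–43 → 24 bp
  44–49 → 6 bp
  50–58 → 9 bp
  59–83 → 25 bp
  84–113 → 30 bp
  114–138 → 25 bp
Sorted largest to smallest: 30, 25, 25, 24, 19, 9, 6 bp.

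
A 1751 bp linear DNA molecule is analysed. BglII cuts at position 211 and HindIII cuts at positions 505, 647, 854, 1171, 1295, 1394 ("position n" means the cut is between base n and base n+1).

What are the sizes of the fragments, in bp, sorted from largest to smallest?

357, 317, 294, 211, 207, 142, 124, 99 bp

Combined cut positions (sorted): 211, 505, 647, 854, 1171, 1295, 1394.
Linear molecule, 7 cuts → 8 fragments:
  211 − 0 = 211 bp
  505 − 211 = 294 bp
  647 − 505 = 142 bp
  854 − 647 = 207 bp
  1171 − 854 = 317 bp
  1295 − 1171 = 124 bp
  1394 − 1295 = 99 bp
  1751 − 1394 = 357 bp
Sorted largest to smallest: 357, 317, 294, 211, 207, 142, 124, 99 bp.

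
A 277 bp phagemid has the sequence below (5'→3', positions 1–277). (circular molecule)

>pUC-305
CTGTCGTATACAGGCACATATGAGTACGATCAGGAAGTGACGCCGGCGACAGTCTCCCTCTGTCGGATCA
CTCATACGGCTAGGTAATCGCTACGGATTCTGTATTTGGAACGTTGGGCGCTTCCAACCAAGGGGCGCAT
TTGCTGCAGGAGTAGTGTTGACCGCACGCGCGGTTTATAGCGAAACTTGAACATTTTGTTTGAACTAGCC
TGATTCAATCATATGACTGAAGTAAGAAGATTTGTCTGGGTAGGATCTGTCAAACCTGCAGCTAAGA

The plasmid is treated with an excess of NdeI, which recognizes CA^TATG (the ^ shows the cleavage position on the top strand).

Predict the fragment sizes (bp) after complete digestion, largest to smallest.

NdeI sites (CATATG) start at positions 17, 220.
NdeI cuts after base 2 of each site, so after positions 18, 221.
Circular molecule, 2 cuts → 2 fragments:
  19–221 → 203 bp
  222–277 then 1–18 → 56 + 18 = 74 bp
Sorted largest to smallest: 203, 74 bp.

203, 74 bp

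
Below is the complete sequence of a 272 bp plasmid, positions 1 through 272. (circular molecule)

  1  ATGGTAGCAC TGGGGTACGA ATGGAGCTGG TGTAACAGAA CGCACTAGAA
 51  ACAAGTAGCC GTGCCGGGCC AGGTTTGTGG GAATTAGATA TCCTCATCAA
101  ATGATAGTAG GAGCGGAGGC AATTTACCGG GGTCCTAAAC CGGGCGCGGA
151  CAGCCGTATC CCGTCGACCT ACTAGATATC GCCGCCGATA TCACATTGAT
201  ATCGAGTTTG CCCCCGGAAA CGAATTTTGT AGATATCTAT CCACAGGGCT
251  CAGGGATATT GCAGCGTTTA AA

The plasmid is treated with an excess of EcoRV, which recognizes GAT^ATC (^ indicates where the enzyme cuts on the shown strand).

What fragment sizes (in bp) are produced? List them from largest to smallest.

EcoRV sites (GATATC) start at positions 87, 175, 187, 198, 232.
EcoRV cuts after base 3 of each site, so after positions 89, 177, 189, 200, 234.
Circular molecule, 5 cuts → 5 fragments:
  90–177 → 88 bp
  178–189 → 12 bp
  190–200 → 11 bp
  201–234 → 34 bp
  235–272 then 1–89 → 38 + 89 = 127 bp
Sorted largest to smallest: 127, 88, 34, 12, 11 bp.

127, 88, 34, 12, 11 bp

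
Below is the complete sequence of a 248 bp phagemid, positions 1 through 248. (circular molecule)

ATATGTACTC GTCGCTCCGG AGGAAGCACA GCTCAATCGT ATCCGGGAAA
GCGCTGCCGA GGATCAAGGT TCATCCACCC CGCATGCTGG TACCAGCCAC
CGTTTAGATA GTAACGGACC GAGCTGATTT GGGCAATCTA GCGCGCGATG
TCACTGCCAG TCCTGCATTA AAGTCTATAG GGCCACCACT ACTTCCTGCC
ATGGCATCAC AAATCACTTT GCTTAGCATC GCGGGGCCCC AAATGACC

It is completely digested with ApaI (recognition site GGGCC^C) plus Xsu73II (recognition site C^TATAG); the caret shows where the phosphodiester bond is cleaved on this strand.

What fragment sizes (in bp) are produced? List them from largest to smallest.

The ApaI site (GGGCCC) starts at position 234.
ApaI cuts after base 5 of each site (before the last base), so after position 238.
The Xsu73II site (CTATAG) starts at position 175.
Xsu73II cuts after the first base of each site, so after position 175.
Combined cut positions: 175, 238.
Circular molecule, 2 cuts → 2 fragments:
  176–238 → 63 bp
  239–248 then 1–175 → 10 + 175 = 185 bp
Sorted largest to smallest: 185, 63 bp.

185, 63 bp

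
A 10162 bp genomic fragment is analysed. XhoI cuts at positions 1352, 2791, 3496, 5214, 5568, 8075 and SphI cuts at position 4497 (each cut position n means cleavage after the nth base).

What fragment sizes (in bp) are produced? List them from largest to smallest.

Combined cut positions (sorted): 1352, 2791, 3496, 4497, 5214, 5568, 8075.
Linear molecule, 7 cuts → 8 fragments:
  1352 − 0 = 1352 bp
  2791 − 1352 = 1439 bp
  3496 − 2791 = 705 bp
  4497 − 3496 = 1001 bp
  5214 − 4497 = 717 bp
  5568 − 5214 = 354 bp
  8075 − 5568 = 2507 bp
  10162 − 8075 = 2087 bp
Sorted largest to smallest: 2507, 2087, 1439, 1352, 1001, 717, 705, 354 bp.

2507, 2087, 1439, 1352, 1001, 717, 705, 354 bp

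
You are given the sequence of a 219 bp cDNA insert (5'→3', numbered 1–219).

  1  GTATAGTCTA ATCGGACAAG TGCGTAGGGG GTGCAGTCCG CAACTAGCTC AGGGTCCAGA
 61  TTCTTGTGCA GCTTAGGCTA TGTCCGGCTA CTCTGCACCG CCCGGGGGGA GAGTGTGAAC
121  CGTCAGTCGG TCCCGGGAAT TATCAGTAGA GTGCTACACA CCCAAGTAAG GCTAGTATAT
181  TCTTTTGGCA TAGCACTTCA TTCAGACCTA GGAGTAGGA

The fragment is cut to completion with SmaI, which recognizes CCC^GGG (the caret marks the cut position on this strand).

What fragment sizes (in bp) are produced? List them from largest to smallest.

103, 85, 31 bp

SmaI sites (CCCGGG) start at positions 101, 132.
SmaI cuts after base 3 of each site, so after positions 103, 134.
Linear molecule, 2 cuts → 3 fragments:
  1–103 → 103 bp
  104–134 → 31 bp
  135–219 → 85 bp
Sorted largest to smallest: 103, 85, 31 bp.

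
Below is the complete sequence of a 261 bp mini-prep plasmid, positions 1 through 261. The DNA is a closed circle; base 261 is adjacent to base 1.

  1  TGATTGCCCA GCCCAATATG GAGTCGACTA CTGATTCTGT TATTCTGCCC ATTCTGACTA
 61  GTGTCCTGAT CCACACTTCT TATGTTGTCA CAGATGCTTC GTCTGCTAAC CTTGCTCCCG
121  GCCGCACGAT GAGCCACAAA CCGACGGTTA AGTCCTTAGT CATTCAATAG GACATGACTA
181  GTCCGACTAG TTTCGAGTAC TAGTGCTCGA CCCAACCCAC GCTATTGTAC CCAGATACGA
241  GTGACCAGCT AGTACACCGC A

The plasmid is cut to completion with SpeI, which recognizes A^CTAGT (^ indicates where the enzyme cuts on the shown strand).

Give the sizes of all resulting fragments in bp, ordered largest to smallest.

SpeI sites (ACTAGT) start at positions 57, 177, 186, 199.
SpeI cuts after the first base of each site, so after positions 57, 177, 186, 199.
Circular molecule, 4 cuts → 4 fragments:
  58–177 → 120 bp
  178–186 → 9 bp
  187–199 → 13 bp
  200–261 then 1–57 → 62 + 57 = 119 bp
Sorted largest to smallest: 120, 119, 13, 9 bp.

120, 119, 13, 9 bp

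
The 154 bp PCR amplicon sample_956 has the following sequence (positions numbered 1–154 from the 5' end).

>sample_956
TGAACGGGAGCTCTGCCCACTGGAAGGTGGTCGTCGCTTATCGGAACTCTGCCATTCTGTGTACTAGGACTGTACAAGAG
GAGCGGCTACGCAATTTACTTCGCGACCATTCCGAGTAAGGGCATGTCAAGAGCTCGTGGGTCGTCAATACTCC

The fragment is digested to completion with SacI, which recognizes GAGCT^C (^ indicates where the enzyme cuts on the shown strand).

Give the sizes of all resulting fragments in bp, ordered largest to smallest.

123, 19, 12 bp

SacI sites (GAGCTC) start at positions 8, 131.
SacI cuts after base 5 of each site (before the last base), so after positions 12, 135.
Linear molecule, 2 cuts → 3 fragments:
  1–12 → 12 bp
  13–135 → 123 bp
  136–154 → 19 bp
Sorted largest to smallest: 123, 19, 12 bp.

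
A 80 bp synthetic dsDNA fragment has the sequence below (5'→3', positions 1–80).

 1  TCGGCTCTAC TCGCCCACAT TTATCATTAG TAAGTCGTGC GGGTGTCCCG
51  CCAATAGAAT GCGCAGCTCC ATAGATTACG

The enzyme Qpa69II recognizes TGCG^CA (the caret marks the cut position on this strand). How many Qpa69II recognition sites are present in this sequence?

1

TGCGCA occurs starting at position 60.
Qpa69II cuts at 1 site.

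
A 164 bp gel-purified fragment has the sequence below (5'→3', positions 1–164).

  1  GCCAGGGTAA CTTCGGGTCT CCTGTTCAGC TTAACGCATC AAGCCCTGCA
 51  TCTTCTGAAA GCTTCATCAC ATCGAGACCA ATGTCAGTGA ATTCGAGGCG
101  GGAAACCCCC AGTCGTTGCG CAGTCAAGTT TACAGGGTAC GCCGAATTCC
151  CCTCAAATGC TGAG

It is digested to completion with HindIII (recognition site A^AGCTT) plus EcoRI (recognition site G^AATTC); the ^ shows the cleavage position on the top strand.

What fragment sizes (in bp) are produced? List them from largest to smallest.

59, 55, 30, 20 bp

The HindIII site (AAGCTT) starts at position 59.
HindIII cuts after the first base of each site, so after position 59.
EcoRI sites (GAATTC) start at positions 89, 144.
EcoRI cuts after the first base of each site, so after positions 89, 144.
Combined cut positions: 59, 89, 144.
Linear molecule, 3 cuts → 4 fragments:
  1–59 → 59 bp
  60–89 → 30 bp
  90–144 → 55 bp
  145–164 → 20 bp
Sorted largest to smallest: 59, 55, 30, 20 bp.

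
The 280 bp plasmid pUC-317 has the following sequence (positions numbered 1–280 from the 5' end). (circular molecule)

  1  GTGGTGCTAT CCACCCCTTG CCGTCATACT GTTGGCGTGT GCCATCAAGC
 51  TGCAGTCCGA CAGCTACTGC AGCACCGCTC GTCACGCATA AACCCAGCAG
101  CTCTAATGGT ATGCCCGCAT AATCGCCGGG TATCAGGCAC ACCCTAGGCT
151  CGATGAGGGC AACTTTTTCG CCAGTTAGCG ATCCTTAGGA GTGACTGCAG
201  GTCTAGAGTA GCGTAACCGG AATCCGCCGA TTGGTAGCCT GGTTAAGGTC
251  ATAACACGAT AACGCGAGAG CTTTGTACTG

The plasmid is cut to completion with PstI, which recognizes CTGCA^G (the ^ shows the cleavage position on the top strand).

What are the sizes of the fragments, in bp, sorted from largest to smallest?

135, 128, 17 bp

PstI sites (CTGCAG) start at positions 50, 67, 195.
PstI cuts after base 5 of each site (before the last base), so after positions 54, 71, 199.
Circular molecule, 3 cuts → 3 fragments:
  55–71 → 17 bp
  72–199 → 128 bp
  200–280 then 1–54 → 81 + 54 = 135 bp
Sorted largest to smallest: 135, 128, 17 bp.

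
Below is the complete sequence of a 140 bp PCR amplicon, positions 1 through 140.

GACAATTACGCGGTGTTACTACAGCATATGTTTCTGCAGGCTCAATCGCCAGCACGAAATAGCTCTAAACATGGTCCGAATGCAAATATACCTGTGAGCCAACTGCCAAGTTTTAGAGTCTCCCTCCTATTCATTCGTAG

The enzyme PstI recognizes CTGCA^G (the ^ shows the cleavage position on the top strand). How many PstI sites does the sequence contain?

CTGCAG occurs starting at position 34.
PstI cuts at 1 site.

1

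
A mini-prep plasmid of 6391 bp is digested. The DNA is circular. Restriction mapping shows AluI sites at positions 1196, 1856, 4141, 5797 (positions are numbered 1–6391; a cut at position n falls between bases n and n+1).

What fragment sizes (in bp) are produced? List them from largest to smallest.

Circular molecule, 4 cuts → 4 fragments:
  1856 − 1196 = 660 bp
  4141 − 1856 = 2285 bp
  5797 − 4141 = 1656 bp
  wrap: 6391 − 5797 + 1196 = 1790 bp
Sorted largest to smallest: 2285, 1790, 1656, 660 bp.

2285, 1790, 1656, 660 bp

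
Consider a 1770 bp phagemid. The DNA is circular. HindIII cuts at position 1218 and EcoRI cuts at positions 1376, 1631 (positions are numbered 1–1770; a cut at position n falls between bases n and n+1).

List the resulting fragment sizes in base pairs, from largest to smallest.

Combined cut positions (sorted): 1218, 1376, 1631.
Circular molecule, 3 cuts → 3 fragments:
  1376 − 1218 = 158 bp
  1631 − 1376 = 255 bp
  wrap: 1770 − 1631 + 1218 = 1357 bp
Sorted largest to smallest: 1357, 255, 158 bp.

1357, 255, 158 bp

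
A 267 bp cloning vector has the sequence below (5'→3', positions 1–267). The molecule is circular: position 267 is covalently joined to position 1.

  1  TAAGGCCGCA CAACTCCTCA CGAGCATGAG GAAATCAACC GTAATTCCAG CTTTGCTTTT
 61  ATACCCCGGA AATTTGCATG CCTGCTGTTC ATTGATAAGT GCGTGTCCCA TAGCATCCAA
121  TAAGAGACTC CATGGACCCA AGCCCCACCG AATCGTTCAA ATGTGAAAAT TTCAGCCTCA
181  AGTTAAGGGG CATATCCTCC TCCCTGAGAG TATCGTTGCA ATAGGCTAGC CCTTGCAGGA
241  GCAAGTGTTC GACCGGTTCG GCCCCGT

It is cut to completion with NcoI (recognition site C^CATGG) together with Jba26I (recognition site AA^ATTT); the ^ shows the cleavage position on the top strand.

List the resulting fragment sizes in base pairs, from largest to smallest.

170, 59, 38 bp

The NcoI site (CCATGG) starts at position 130.
NcoI cuts after the first base of each site, so after position 130.
Jba26I sites (AAATTT) start at positions 70, 167.
Jba26I cuts after base 2 of each site, so after positions 71, 168.
Combined cut positions: 71, 130, 168.
Circular molecule, 3 cuts → 3 fragments:
  72–130 → 59 bp
  131–168 → 38 bp
  169–267 then 1–71 → 99 + 71 = 170 bp
Sorted largest to smallest: 170, 59, 38 bp.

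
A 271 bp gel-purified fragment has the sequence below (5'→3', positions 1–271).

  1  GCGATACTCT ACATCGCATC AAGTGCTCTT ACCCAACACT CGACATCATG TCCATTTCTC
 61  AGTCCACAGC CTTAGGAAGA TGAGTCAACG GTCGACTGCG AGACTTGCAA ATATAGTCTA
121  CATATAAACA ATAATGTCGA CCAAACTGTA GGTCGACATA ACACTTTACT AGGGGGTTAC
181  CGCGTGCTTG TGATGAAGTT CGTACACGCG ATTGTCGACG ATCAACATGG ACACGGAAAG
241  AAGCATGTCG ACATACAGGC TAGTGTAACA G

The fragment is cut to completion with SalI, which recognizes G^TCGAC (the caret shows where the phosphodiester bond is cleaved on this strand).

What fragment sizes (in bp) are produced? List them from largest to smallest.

91, 62, 45, 33, 24, 16 bp

SalI sites (GTCGAC) start at positions 91, 136, 152, 214, 247.
SalI cuts after the first base of each site, so after positions 91, 136, 152, 214, 247.
Linear molecule, 5 cuts → 6 fragments:
  1–91 → 91 bp
  92–136 → 45 bp
  137–152 → 16 bp
  153–214 → 62 bp
  215–247 → 33 bp
  248–271 → 24 bp
Sorted largest to smallest: 91, 62, 45, 33, 24, 16 bp.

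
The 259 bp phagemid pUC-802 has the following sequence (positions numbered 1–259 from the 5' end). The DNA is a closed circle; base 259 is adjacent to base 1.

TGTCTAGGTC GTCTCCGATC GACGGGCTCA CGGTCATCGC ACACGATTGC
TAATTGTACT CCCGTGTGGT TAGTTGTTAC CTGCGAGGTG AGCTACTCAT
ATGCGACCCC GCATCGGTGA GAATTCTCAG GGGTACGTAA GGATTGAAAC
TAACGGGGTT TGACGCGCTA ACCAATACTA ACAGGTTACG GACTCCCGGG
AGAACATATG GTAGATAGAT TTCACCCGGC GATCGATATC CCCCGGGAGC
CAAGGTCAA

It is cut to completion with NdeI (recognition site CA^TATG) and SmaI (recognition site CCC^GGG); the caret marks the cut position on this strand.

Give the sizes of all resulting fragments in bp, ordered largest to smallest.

114, 98, 38, 9 bp

NdeI sites (CATATG) start at positions 98, 205.
NdeI cuts after base 2 of each site, so after positions 99, 206.
SmaI sites (CCCGGG) start at positions 195, 242.
SmaI cuts after base 3 of each site, so after positions 197, 244.
Combined cut positions: 99, 197, 206, 244.
Circular molecule, 4 cuts → 4 fragments:
  100–197 → 98 bp
  198–206 → 9 bp
  207–244 → 38 bp
  245–259 then 1–99 → 15 + 99 = 114 bp
Sorted largest to smallest: 114, 98, 38, 9 bp.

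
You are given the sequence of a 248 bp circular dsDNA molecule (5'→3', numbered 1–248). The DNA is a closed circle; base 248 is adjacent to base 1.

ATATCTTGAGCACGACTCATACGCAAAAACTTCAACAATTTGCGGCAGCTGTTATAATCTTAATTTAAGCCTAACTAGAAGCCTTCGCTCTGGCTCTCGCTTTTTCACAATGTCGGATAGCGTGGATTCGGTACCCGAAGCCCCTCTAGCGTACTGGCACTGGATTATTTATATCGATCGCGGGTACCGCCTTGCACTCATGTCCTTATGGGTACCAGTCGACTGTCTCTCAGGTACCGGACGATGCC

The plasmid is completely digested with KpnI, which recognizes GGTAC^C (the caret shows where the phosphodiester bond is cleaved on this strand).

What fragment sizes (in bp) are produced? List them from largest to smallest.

145, 53, 28, 22 bp

KpnI sites (GGTACC) start at positions 130, 183, 211, 233.
KpnI cuts after base 5 of each site (before the last base), so after positions 134, 187, 215, 237.
Circular molecule, 4 cuts → 4 fragments:
  135–187 → 53 bp
  188–215 → 28 bp
  216–237 → 22 bp
  238–248 then 1–134 → 11 + 134 = 145 bp
Sorted largest to smallest: 145, 53, 28, 22 bp.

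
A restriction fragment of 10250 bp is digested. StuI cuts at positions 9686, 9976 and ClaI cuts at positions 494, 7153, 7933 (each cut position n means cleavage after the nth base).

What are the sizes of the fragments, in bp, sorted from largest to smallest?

Combined cut positions (sorted): 494, 7153, 7933, 9686, 9976.
Linear molecule, 5 cuts → 6 fragments:
  494 − 0 = 494 bp
  7153 − 494 = 6659 bp
  7933 − 7153 = 780 bp
  9686 − 7933 = 1753 bp
  9976 − 9686 = 290 bp
  10250 − 9976 = 274 bp
Sorted largest to smallest: 6659, 1753, 780, 494, 290, 274 bp.

6659, 1753, 780, 494, 290, 274 bp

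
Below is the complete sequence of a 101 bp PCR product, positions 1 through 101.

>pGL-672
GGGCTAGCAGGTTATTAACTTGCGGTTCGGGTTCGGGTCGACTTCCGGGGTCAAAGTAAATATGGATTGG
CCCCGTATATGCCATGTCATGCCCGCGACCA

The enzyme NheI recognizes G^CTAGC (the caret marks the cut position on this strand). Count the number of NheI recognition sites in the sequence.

GCTAGC occurs starting at position 3.
NheI cuts at 1 site.

1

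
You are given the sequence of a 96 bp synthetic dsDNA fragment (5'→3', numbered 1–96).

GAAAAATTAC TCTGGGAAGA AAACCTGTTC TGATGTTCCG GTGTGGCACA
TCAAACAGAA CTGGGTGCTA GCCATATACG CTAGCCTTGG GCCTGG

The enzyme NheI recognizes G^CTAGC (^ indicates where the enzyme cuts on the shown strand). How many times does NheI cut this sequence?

2

GCTAGC occurs starting at positions 67, 80.
NheI cuts at 2 sites.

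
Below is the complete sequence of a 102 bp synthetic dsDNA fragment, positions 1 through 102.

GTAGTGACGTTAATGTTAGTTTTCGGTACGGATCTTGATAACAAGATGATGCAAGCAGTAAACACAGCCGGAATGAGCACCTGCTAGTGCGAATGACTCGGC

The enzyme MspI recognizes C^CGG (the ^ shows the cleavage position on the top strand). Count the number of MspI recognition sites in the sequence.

CCGG occurs starting at position 68.
MspI cuts at 1 site.

1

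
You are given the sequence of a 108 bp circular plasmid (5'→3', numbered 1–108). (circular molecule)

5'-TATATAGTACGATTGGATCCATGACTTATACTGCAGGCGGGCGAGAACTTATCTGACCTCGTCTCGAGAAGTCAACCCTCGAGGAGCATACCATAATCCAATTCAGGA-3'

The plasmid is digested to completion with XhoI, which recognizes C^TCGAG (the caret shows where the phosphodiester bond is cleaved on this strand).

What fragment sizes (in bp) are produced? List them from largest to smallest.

XhoI sites (CTCGAG) start at positions 63, 78.
XhoI cuts after the first base of each site, so after positions 63, 78.
Circular molecule, 2 cuts → 2 fragments:
  64–78 → 15 bp
  79–108 then 1–63 → 30 + 63 = 93 bp
Sorted largest to smallest: 93, 15 bp.

93, 15 bp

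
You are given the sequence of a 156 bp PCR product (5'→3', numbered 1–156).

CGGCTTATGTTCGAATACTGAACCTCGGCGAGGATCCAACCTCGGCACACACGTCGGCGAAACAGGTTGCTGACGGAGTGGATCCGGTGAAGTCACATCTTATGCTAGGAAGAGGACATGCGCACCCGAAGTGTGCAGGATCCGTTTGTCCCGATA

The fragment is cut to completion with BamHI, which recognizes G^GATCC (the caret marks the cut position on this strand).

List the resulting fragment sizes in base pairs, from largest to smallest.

58, 48, 32, 18 bp

BamHI sites (GGATCC) start at positions 32, 80, 138.
BamHI cuts after the first base of each site, so after positions 32, 80, 138.
Linear molecule, 3 cuts → 4 fragments:
  1–32 → 32 bp
  33–80 → 48 bp
  81–138 → 58 bp
  139–156 → 18 bp
Sorted largest to smallest: 58, 48, 32, 18 bp.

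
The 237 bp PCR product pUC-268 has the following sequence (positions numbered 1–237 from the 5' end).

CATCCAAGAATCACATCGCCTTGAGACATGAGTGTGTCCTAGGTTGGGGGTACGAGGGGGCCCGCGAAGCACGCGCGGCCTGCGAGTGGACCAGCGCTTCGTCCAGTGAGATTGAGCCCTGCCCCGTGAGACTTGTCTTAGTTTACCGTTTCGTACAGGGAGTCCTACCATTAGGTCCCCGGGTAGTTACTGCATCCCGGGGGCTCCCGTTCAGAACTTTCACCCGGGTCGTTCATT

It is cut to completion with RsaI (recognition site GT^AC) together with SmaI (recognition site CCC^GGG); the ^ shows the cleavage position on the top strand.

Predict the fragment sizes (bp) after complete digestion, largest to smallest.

103, 51, 27, 26, 18, 12 bp

RsaI sites (GTAC) start at positions 50, 153.
RsaI cuts after base 2 of each site, so after positions 51, 154.
SmaI sites (CCCGGG) start at positions 178, 196, 223.
SmaI cuts after base 3 of each site, so after positions 180, 198, 225.
Combined cut positions: 51, 154, 180, 198, 225.
Linear molecule, 5 cuts → 6 fragments:
  1–51 → 51 bp
  52–154 → 103 bp
  155–180 → 26 bp
  181–198 → 18 bp
  199–225 → 27 bp
  226–237 → 12 bp
Sorted largest to smallest: 103, 51, 27, 26, 18, 12 bp.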